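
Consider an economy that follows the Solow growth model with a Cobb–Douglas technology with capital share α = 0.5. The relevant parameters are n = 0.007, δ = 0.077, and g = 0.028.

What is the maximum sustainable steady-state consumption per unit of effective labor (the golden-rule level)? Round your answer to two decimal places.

c_gold ≈ 2.23

At the golden rule, f'(k) = n + g + δ, so α·k^(α−1) = n + g + δ and k_gold = (α/(n + g + δ))^(1/(1−α)).
k_gold = (0.5/0.112)^(1/0.5) = 4.4643^2 ≈ 19.9300
c_gold = f(k_gold) − (n + g + δ)·k_gold = 4.4643 − 0.112×19.9300 ≈ 2.2321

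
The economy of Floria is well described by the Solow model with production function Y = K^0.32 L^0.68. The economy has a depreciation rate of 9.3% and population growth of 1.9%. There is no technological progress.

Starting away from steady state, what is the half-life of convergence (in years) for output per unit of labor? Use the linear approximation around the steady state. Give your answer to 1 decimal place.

about 9.1 years

Near the steady state the convergence rate is λ = (1 − α)(n + δ).
λ = (1 − 0.32) × 0.112 = 0.68 × 0.112 = 0.07616
Half-life = ln 2 / λ = 0.6931 / 0.07616 ≈ 9.10 years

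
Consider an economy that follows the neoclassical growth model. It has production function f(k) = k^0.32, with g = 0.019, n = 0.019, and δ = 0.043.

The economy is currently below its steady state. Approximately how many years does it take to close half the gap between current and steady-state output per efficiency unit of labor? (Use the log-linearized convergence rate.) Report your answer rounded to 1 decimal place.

half-life ≈ 12.6 years

Near the steady state the convergence rate is λ = (1 − α)(n + g + δ).
λ = (1 − 0.32) × 0.081 = 0.68 × 0.081 = 0.05508
Half-life = ln 2 / λ = 0.6931 / 0.05508 ≈ 12.58 years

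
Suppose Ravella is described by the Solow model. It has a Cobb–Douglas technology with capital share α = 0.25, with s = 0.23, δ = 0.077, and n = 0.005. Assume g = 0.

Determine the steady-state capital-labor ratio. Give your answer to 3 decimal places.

k* = 3.956

In steady state, investment equals break-even investment: s·k^α = (n + δ)·k.
Dividing both sides by k: k^(1−α) = s / (n + δ).
k^0.75 = 0.23 / (0.005 + 0.077) = 0.23 / 0.082 = 2.8049
k* = 2.8049^(1/0.75) ≈ 3.9557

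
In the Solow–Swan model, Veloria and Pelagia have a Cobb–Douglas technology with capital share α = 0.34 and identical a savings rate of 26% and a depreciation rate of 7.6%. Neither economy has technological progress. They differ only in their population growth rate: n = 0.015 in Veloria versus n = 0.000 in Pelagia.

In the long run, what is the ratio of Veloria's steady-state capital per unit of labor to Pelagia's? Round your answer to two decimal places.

Steady-state k* = [s/(n + δ)]^(1/(1−α)), so the ratio is [ (s_V/(n + δ)_V) / (s_P/(n + δ)_P) ]^1.5152.
s_V/(n + δ)_V = 0.26/0.091 = 2.8571; s_P/(n + δ)_P = 0.26/0.076 = 3.4211.
Ratio = (2.8571/3.4211)^1.5152 = 0.8351^1.5152 ≈ 0.7611

ratio ≈ 0.76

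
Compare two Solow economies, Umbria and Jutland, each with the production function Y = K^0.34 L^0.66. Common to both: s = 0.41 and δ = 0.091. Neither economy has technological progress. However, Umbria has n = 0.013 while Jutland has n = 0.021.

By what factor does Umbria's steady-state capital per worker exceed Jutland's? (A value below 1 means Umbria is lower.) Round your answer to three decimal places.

ratio ≈ 1.119

Steady-state k* = [s/(n + δ)]^(1/(1−α)), so the ratio is [ (s_U/(n + δ)_U) / (s_J/(n + δ)_J) ]^1.5152.
s_U/(n + δ)_U = 0.41/0.104 = 3.9423; s_J/(n + δ)_J = 0.41/0.112 = 3.6607.
Ratio = (3.9423/3.6607)^1.5152 = 1.0769^1.5152 ≈ 1.1188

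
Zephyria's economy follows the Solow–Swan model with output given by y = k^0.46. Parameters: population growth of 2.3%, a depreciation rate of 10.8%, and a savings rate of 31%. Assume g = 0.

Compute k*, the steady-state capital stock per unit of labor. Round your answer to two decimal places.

k* = 4.93

In steady state, investment equals break-even investment: s·k^α = (n + δ)·k.
Dividing both sides by k: k^(1−α) = s / (n + δ).
k^0.54 = 0.31 / (0.023 + 0.108) = 0.31 / 0.131 = 2.3664
k* = 2.3664^(1/0.54) ≈ 4.9290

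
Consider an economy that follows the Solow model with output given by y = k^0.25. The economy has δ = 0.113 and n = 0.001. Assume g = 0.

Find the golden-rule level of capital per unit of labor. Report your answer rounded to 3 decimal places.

The golden rule sets f'(k) = n + δ, i.e. α·k^(α−1) = n + δ.
So k^(1−α) = α / (n + δ) = 0.25 / 0.114 = 2.1930.
k_gold = 2.1930^(1/0.75) ≈ 2.8492

k_gold ≈ 2.849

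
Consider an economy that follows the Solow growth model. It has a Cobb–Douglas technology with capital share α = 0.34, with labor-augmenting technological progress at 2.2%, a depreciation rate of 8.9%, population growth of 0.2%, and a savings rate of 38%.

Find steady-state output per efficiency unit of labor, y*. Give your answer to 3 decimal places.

y* = 1.868

At the steady state, Δk = 0, so s·k^α = (n + g + δ)·k.
Rearranging, k^(1−α) = s / (n + g + δ).
k^0.66 = 0.38 / (0.002 + 0.022 + 0.089) = 0.38 / 0.113 = 3.3628
k* = 3.3628^(1/0.66) ≈ 6.2810
y* = (k*)^α = 6.2810^0.34 ≈ 1.8678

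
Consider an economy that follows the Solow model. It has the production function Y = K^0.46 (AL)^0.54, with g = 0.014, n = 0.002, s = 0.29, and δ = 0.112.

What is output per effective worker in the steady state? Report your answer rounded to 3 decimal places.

y* = 2.007

In steady state, investment equals break-even investment: s·k^α = (n + g + δ)·k.
Dividing both sides by k: k^(1−α) = s / (n + g + δ).
k^0.54 = 0.29 / (0.002 + 0.014 + 0.112) = 0.29 / 0.128 = 2.2656
k* = 2.2656^(1/0.54) ≈ 4.5472
y* = (k*)^α = 4.5472^0.46 ≈ 2.0071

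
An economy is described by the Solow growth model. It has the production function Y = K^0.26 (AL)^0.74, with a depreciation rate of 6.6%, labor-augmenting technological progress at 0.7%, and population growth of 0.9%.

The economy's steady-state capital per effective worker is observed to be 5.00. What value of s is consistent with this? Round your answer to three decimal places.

s ≈ 0.270

Steady state requires s·f(k) = (n + g + δ)·k, i.e. s·k^α = (n + g + δ)·k.
So s / (n + g + δ) = (k*)^(1−α) = 5.00^0.74 = 3.2903.
Therefore s = 3.2903 × (n + g + δ) = 3.2903 × 0.082 = 0.2698.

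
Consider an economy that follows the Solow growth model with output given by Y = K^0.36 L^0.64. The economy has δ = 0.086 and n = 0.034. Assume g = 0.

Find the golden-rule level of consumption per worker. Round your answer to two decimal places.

c_gold ≈ 1.19

At the golden rule, f'(k) = n + δ, so α·k^(α−1) = n + δ and k_gold = (α/(n + δ))^(1/(1−α)).
k_gold = (0.36/0.120)^(1/0.64) = 3.0000^1.5625 ≈ 5.5655
c_gold = f(k_gold) − (n + δ)·k_gold = 1.8552 − 0.120×5.5655 ≈ 1.1873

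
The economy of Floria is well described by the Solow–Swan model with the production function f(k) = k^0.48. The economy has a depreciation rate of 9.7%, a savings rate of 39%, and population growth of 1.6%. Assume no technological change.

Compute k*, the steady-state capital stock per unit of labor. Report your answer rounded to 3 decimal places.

At the steady state, Δk = 0, so s·k^α = (n + δ)·k.
Dividing both sides by k: k^(1−α) = s / (n + δ).
k^0.52 = 0.39 / (0.016 + 0.097) = 0.39 / 0.113 = 3.4513
k* = 3.4513^(1/0.52) ≈ 10.8288

k* ≈ 10.829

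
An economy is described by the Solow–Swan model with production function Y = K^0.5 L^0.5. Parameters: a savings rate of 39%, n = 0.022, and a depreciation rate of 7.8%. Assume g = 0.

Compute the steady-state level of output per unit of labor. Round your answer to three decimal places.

y* = 3.900

At the steady state, Δk = 0, so s·k^α = (n + δ)·k.
Rearranging, k^(1−α) = s / (n + δ).
k^0.5 = 0.39 / (0.022 + 0.078) = 0.39 / 0.100 = 3.9000
k* = 3.9000^(1/0.5) ≈ 15.2100
y* = (k*)^α = 15.2100^0.5 ≈ 3.9000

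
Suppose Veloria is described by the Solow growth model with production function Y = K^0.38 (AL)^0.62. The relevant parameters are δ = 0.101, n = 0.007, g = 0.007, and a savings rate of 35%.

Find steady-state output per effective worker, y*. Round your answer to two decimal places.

Steady state requires s·f(k) = (n + g + δ)·k, i.e. s·k^α = (n + g + δ)·k.
Dividing both sides by k: k^(1−α) = s / (n + g + δ).
k^0.62 = 0.35 / (0.007 + 0.007 + 0.101) = 0.35 / 0.115 = 3.0435
k* = 3.0435^(1/0.62) ≈ 6.0205
y* = (k*)^α = 6.0205^0.38 ≈ 1.9782

y* ≈ 1.98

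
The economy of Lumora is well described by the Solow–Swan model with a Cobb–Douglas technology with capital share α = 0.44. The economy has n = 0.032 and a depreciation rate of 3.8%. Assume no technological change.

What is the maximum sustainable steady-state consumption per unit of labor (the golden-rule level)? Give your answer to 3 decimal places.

At the golden rule, f'(k) = n + δ, so α·k^(α−1) = n + δ and k_gold = (α/(n + δ))^(1/(1−α)).
k_gold = (0.44/0.070)^(1/0.56) = 6.2857^1.7857 ≈ 26.6453
c_gold = f(k_gold) − (n + δ)·k_gold = 4.2391 − 0.070×26.6453 ≈ 2.3739

c_gold ≈ 2.374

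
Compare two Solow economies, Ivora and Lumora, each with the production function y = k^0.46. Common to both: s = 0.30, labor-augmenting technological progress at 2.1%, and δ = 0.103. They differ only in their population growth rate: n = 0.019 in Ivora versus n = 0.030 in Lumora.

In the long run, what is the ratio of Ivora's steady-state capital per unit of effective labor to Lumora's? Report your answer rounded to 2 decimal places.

k*_I / k*_L ≈ 1.15

Steady-state k* = [s/(n + g + δ)]^(1/(1−α)), so the ratio is [ (s_I/(n + g + δ)_I) / (s_L/(n + g + δ)_L) ]^1.8519.
s_I/(n + g + δ)_I = 0.30/0.143 = 2.0979; s_L/(n + g + δ)_L = 0.30/0.154 = 1.9481.
Ratio = (2.0979/1.9481)^1.8519 = 1.0769^1.8519 ≈ 1.1471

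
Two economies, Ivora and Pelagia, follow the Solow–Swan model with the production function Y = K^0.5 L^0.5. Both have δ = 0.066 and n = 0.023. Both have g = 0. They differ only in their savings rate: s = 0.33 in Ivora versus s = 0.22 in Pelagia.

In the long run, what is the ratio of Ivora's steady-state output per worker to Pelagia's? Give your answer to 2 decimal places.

Steady-state y* = [s/(n + δ)]^(α/(1−α)), so the ratio is [ (s_I/(n + δ)_I) / (s_P/(n + δ)_P) ]^1.
s_I/(n + δ)_I = 0.33/0.089 = 3.7079; s_P/(n + δ)_P = 0.22/0.089 = 2.4719.
Ratio = (3.7079/2.4719)^1 = 1.5000^1 ≈ 1.5000

ratio ≈ 1.50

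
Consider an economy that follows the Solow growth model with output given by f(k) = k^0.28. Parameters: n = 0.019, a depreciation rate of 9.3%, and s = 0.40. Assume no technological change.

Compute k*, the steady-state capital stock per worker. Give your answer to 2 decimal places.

k* = 5.86

Steady state requires s·f(k) = (n + δ)·k, i.e. s·k^α = (n + δ)·k.
Dividing both sides by k: k^(1−α) = s / (n + δ).
k^0.72 = 0.40 / (0.019 + 0.093) = 0.40 / 0.112 = 3.5714
k* = 3.5714^(1/0.72) ≈ 5.8591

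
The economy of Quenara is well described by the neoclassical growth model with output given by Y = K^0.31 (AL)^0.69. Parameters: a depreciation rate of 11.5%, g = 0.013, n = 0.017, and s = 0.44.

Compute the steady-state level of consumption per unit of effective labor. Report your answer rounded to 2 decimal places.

Steady state requires s·f(k) = (n + g + δ)·k, i.e. s·k^α = (n + g + δ)·k.
Dividing both sides by k: k^(1−α) = s / (n + g + δ).
k^0.69 = 0.44 / (0.017 + 0.013 + 0.115) = 0.44 / 0.145 = 3.0345
k* = 3.0345^(1/0.69) ≈ 4.9966
y* = (k*)^α = 4.9966^0.31 ≈ 1.6466
c* = (1 − s)·y* = (1 − 0.44) × 1.6466 ≈ 0.9221

c* = 0.92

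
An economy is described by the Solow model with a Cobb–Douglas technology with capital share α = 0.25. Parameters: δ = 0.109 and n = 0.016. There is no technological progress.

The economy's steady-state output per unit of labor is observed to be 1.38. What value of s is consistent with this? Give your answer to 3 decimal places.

In steady state, investment equals break-even investment: s·k^α = (n + δ)·k.
Since y* = [s/(n + δ)]^(α/(1−α)), we have s/(n + δ) = (y*)^((1−α)/α) = 1.38^3 = 2.6281.
Therefore s = 2.6281 × (n + δ) = 2.6281 × 0.125 = 0.3285.

s ≈ 0.329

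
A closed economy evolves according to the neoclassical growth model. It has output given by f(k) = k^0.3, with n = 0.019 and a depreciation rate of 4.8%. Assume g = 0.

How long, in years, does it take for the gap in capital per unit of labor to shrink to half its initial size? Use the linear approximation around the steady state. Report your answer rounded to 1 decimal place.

Near the steady state the convergence rate is λ = (1 − α)(n + δ).
λ = (1 − 0.3) × 0.067 = 0.7 × 0.067 = 0.0469
Half-life = ln 2 / λ = 0.6931 / 0.0469 ≈ 14.78 years

about 14.8 years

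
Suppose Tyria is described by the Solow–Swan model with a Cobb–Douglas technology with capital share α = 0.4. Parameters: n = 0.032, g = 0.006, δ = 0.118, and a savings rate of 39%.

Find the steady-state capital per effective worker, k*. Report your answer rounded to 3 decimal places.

Steady state requires s·f(k) = (n + g + δ)·k, i.e. s·k^α = (n + g + δ)·k.
Rearranging, k^(1−α) = s / (n + g + δ).
k^0.6 = 0.39 / (0.032 + 0.006 + 0.118) = 0.39 / 0.156 = 2.5000
k* = 2.5000^(1/0.6) ≈ 4.6050

k* ≈ 4.605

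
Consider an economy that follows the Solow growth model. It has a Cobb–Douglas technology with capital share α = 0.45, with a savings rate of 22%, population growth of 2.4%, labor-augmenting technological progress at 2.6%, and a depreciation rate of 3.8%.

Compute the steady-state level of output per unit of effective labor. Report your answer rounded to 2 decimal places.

Steady state requires s·f(k) = (n + g + δ)·k, i.e. s·k^α = (n + g + δ)·k.
Dividing both sides by k: k^(1−α) = s / (n + g + δ).
k^0.55 = 0.22 / (0.024 + 0.026 + 0.038) = 0.22 / 0.088 = 2.5000
k* = 2.5000^(1/0.55) ≈ 5.2909
y* = (k*)^α = 5.2909^0.45 ≈ 2.1164

y* ≈ 2.12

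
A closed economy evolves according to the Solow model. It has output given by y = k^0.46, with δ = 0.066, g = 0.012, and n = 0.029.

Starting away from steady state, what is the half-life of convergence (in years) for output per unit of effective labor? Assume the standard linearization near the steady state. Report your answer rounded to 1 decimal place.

t_½ ≈ 12.0 years

Near the steady state the convergence rate is λ = (1 − α)(n + g + δ).
λ = (1 − 0.46) × 0.107 = 0.54 × 0.107 = 0.05778
Half-life = ln 2 / λ = 0.6931 / 0.05778 ≈ 12.00 years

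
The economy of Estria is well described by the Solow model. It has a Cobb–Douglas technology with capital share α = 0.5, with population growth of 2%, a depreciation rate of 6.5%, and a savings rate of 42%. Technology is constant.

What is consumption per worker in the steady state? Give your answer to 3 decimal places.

c* = 2.866

In steady state, investment equals break-even investment: s·k^α = (n + δ)·k.
Rearranging, k^(1−α) = s / (n + δ).
k^0.5 = 0.42 / (0.020 + 0.065) = 0.42 / 0.085 = 4.9412
k* = 4.9412^(1/0.5) ≈ 24.4155
y* = (k*)^α = 24.4155^0.5 ≈ 4.9412
c* = (1 − s)·y* = (1 − 0.42) × 4.9412 ≈ 2.8659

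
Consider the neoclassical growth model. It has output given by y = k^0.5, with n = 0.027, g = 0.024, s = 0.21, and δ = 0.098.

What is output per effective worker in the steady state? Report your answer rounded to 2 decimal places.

y* ≈ 1.41

At the steady state, Δk = 0, so s·k^α = (n + g + δ)·k.
Rearranging, k^(1−α) = s / (n + g + δ).
k^0.5 = 0.21 / (0.027 + 0.024 + 0.098) = 0.21 / 0.149 = 1.4094
k* = 1.4094^(1/0.5) ≈ 1.9864
y* = (k*)^α = 1.9864^0.5 ≈ 1.4094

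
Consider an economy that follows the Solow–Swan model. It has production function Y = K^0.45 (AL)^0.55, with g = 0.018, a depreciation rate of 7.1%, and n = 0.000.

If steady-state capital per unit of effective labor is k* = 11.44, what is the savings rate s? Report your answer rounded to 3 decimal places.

At the steady state, Δk = 0, so s·k^α = (n + g + δ)·k.
So s / (n + g + δ) = (k*)^(1−α) = 11.44^0.55 = 3.8206.
Therefore s = 3.8206 × (n + g + δ) = 3.8206 × 0.089 = 0.3400.

s ≈ 0.340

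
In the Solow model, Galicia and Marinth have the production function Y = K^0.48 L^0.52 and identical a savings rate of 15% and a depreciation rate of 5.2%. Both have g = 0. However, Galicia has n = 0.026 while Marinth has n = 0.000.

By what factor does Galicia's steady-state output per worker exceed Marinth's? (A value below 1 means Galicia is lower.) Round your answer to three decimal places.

ratio ≈ 0.688

Steady-state y* = [s/(n + δ)]^(α/(1−α)), so the ratio is [ (s_G/(n + δ)_G) / (s_M/(n + δ)_M) ]^0.9231.
s_G/(n + δ)_G = 0.15/0.078 = 1.9231; s_M/(n + δ)_M = 0.15/0.052 = 2.8846.
Ratio = (1.9231/2.8846)^0.9231 = 0.6667^0.9231 ≈ 0.6878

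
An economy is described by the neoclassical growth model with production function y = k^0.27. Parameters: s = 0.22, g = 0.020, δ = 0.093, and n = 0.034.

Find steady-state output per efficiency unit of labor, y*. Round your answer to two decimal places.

Steady state requires s·f(k) = (n + g + δ)·k, i.e. s·k^α = (n + g + δ)·k.
Rearranging, k^(1−α) = s / (n + g + δ).
k^0.73 = 0.22 / (0.034 + 0.020 + 0.093) = 0.22 / 0.147 = 1.4966
k* = 1.4966^(1/0.73) ≈ 1.7373
y* = (k*)^α = 1.7373^0.27 ≈ 1.1608

y* ≈ 1.16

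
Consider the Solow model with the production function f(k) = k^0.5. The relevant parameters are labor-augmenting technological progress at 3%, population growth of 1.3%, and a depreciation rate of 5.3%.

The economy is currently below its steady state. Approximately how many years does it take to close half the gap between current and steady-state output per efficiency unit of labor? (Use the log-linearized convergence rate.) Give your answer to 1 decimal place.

Near the steady state the convergence rate is λ = (1 − α)(n + g + δ).
λ = (1 − 0.5) × 0.096 = 0.5 × 0.096 = 0.0480
Half-life = ln 2 / λ = 0.6931 / 0.0480 ≈ 14.44 years

t_½ ≈ 14.4 years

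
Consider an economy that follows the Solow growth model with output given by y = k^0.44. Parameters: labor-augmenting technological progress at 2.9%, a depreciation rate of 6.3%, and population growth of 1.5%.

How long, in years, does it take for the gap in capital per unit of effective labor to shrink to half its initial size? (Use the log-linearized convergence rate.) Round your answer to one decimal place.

Near the steady state the convergence rate is λ = (1 − α)(n + g + δ).
λ = (1 − 0.44) × 0.107 = 0.56 × 0.107 = 0.05992
Half-life = ln 2 / λ = 0.6931 / 0.05992 ≈ 11.57 years

half-life ≈ 11.6 years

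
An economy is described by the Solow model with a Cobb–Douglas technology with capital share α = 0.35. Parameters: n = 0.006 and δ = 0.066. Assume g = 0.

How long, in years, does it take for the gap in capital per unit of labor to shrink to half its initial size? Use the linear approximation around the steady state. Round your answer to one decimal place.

Near the steady state the convergence rate is λ = (1 − α)(n + δ).
λ = (1 − 0.35) × 0.072 = 0.65 × 0.072 = 0.0468
Half-life = ln 2 / λ = 0.6931 / 0.0468 ≈ 14.81 years

about 14.8 years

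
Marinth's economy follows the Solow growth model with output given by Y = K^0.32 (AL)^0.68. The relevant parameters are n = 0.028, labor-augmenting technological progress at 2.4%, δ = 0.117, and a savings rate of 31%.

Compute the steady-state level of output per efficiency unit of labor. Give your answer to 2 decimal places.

Steady state requires s·f(k) = (n + g + δ)·k, i.e. s·k^α = (n + g + δ)·k.
Rearranging, k^(1−α) = s / (n + g + δ).
k^0.68 = 0.31 / (0.028 + 0.024 + 0.117) = 0.31 / 0.169 = 1.8343
k* = 1.8343^(1/0.68) ≈ 2.4404
y* = (k*)^α = 2.4404^0.32 ≈ 1.3304

y* = 1.33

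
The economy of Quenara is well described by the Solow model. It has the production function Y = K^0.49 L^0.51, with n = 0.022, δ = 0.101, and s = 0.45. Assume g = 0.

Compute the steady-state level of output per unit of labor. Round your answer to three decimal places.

y* = 3.477

Steady state requires s·f(k) = (n + δ)·k, i.e. s·k^α = (n + δ)·k.
Rearranging, k^(1−α) = s / (n + δ).
k^0.51 = 0.45 / (0.022 + 0.101) = 0.45 / 0.123 = 3.6585
k* = 3.6585^(1/0.51) ≈ 12.7208
y* = (k*)^α = 12.7208^0.49 ≈ 3.4771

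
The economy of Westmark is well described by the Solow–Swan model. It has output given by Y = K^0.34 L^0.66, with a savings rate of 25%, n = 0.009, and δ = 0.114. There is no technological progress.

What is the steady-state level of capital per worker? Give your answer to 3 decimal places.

In steady state, investment equals break-even investment: s·k^α = (n + δ)·k.
Dividing both sides by k: k^(1−α) = s / (n + δ).
k^0.66 = 0.25 / (0.009 + 0.114) = 0.25 / 0.123 = 2.0325
k* = 2.0325^(1/0.66) ≈ 2.9290

k* ≈ 2.929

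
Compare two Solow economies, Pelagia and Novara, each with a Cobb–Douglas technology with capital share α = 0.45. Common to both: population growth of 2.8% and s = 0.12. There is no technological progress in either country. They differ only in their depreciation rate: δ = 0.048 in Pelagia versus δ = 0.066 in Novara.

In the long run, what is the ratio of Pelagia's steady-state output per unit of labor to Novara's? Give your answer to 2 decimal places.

Steady-state y* = [s/(n + δ)]^(α/(1−α)), so the ratio is [ (s_P/(n + δ)_P) / (s_N/(n + δ)_N) ]^0.8182.
s_P/(n + δ)_P = 0.12/0.076 = 1.5789; s_N/(n + δ)_N = 0.12/0.094 = 1.2766.
Ratio = (1.5789/1.2766)^0.8182 = 1.2368^0.8182 ≈ 1.1899

ratio ≈ 1.19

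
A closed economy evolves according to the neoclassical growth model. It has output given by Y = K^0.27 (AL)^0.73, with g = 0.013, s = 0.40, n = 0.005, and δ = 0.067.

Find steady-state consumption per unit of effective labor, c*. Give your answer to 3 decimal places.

In steady state, investment equals break-even investment: s·k^α = (n + g + δ)·k.
Rearranging, k^(1−α) = s / (n + g + δ).
k^0.73 = 0.40 / (0.005 + 0.013 + 0.067) = 0.40 / 0.085 = 4.7059
k* = 4.7059^(1/0.73) ≈ 8.3450
y* = (k*)^α = 8.3450^0.27 ≈ 1.7733
c* = (1 − s)·y* = (1 − 0.40) × 1.7733 ≈ 1.0640

c* = 1.064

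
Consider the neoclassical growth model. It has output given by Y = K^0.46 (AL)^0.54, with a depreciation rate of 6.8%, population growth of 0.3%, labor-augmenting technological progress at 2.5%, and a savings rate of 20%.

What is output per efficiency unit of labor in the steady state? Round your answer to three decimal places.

y* ≈ 1.869

Steady state requires s·f(k) = (n + g + δ)·k, i.e. s·k^α = (n + g + δ)·k.
Rearranging, k^(1−α) = s / (n + g + δ).
k^0.54 = 0.20 / (0.003 + 0.025 + 0.068) = 0.20 / 0.096 = 2.0833
k* = 2.0833^(1/0.54) ≈ 3.8930
y* = (k*)^α = 3.8930^0.46 ≈ 1.8687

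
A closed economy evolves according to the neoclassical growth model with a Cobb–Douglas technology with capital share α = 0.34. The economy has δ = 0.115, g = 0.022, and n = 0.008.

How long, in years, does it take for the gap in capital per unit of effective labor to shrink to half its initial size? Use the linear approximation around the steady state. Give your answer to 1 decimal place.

t_½ ≈ 7.2 years

Near the steady state the convergence rate is λ = (1 − α)(n + g + δ).
λ = (1 − 0.34) × 0.145 = 0.66 × 0.145 = 0.0957
Half-life = ln 2 / λ = 0.6931 / 0.0957 ≈ 7.24 years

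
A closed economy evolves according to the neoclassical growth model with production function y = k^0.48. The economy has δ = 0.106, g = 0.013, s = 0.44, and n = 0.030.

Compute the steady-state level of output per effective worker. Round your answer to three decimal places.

y* = 2.717

In steady state, investment equals break-even investment: s·k^α = (n + g + δ)·k.
Dividing both sides by k: k^(1−α) = s / (n + g + δ).
k^0.52 = 0.44 / (0.030 + 0.013 + 0.106) = 0.44 / 0.149 = 2.9530
k* = 2.9530^(1/0.52) ≈ 8.0233
y* = (k*)^α = 8.0233^0.48 ≈ 2.7170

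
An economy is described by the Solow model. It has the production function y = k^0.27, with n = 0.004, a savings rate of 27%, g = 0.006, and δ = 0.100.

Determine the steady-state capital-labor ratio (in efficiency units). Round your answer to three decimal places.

k* ≈ 3.421

In steady state, investment equals break-even investment: s·k^α = (n + g + δ)·k.
Dividing both sides by k: k^(1−α) = s / (n + g + δ).
k^0.73 = 0.27 / (0.004 + 0.006 + 0.100) = 0.27 / 0.110 = 2.4545
k* = 2.4545^(1/0.73) ≈ 3.4213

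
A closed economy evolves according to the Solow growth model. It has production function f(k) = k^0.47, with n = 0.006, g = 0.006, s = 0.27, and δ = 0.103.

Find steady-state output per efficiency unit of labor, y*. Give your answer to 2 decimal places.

y* = 2.13

Steady state requires s·f(k) = (n + g + δ)·k, i.e. s·k^α = (n + g + δ)·k.
Rearranging, k^(1−α) = s / (n + g + δ).
k^0.53 = 0.27 / (0.006 + 0.006 + 0.103) = 0.27 / 0.115 = 2.3478
k* = 2.3478^(1/0.53) ≈ 5.0045
y* = (k*)^α = 5.0045^0.47 ≈ 2.1316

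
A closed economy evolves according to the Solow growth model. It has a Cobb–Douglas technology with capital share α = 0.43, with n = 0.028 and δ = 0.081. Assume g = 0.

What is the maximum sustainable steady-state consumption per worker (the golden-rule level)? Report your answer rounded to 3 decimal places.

At the golden rule, f'(k) = n + δ, so α·k^(α−1) = n + δ and k_gold = (α/(n + δ))^(1/(1−α)).
k_gold = (0.43/0.109)^(1/0.57) = 3.9450^1.7544 ≈ 11.1098
c_gold = f(k_gold) − (n + δ)·k_gold = 2.8161 − 0.109×11.1098 ≈ 1.6051

c_gold ≈ 1.605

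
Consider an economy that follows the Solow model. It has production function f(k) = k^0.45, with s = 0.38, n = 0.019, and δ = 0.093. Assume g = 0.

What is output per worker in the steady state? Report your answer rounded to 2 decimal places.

y* ≈ 2.72

At the steady state, Δk = 0, so s·k^α = (n + δ)·k.
Dividing both sides by k: k^(1−α) = s / (n + δ).
k^0.55 = 0.38 / (0.019 + 0.093) = 0.38 / 0.112 = 3.3929
k* = 3.3929^(1/0.55) ≈ 9.2188
y* = (k*)^α = 9.2188^0.45 ≈ 2.7171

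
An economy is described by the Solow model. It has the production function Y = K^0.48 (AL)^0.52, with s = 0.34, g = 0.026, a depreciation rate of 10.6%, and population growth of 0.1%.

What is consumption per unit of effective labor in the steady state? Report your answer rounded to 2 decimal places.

c* ≈ 1.57

At the steady state, Δk = 0, so s·k^α = (n + g + δ)·k.
Rearranging, k^(1−α) = s / (n + g + δ).
k^0.52 = 0.34 / (0.001 + 0.026 + 0.106) = 0.34 / 0.133 = 2.5564
k* = 2.5564^(1/0.52) ≈ 6.0800
y* = (k*)^α = 6.0800^0.48 ≈ 2.3783
c* = (1 − s)·y* = (1 − 0.34) × 2.3783 ≈ 1.5697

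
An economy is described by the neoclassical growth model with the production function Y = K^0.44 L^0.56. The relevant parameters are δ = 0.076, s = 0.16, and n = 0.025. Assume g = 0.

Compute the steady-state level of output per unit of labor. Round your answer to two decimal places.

y* = 1.44

At the steady state, Δk = 0, so s·k^α = (n + δ)·k.
Dividing both sides by k: k^(1−α) = s / (n + δ).
k^0.56 = 0.16 / (0.025 + 0.076) = 0.16 / 0.101 = 1.5842
k* = 1.5842^(1/0.56) ≈ 2.2741
y* = (k*)^α = 2.2741^0.44 ≈ 1.4355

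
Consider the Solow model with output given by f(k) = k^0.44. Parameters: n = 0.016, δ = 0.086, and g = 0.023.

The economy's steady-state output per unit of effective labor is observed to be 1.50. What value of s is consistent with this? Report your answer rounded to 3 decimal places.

At the steady state, Δk = 0, so s·k^α = (n + g + δ)·k.
Since y* = [s/(n + g + δ)]^(α/(1−α)), we have s/(n + g + δ) = (y*)^((1−α)/α) = 1.50^1.2727 = 1.6754.
Therefore s = 1.6754 × (n + g + δ) = 1.6754 × 0.125 = 0.2094.

s ≈ 0.209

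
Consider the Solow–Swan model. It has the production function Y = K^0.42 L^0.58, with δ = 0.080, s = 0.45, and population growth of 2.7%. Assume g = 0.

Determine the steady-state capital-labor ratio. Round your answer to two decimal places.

k* = 11.90

Steady state requires s·f(k) = (n + δ)·k, i.e. s·k^α = (n + δ)·k.
Dividing both sides by k: k^(1−α) = s / (n + δ).
k^0.58 = 0.45 / (0.027 + 0.080) = 0.45 / 0.107 = 4.2056
k* = 4.2056^(1/0.58) ≈ 11.9005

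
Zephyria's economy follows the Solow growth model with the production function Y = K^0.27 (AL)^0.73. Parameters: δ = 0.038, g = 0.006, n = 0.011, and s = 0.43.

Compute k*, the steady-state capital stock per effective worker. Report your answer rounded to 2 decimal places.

At the steady state, Δk = 0, so s·k^α = (n + g + δ)·k.
Rearranging, k^(1−α) = s / (n + g + δ).
k^0.73 = 0.43 / (0.011 + 0.006 + 0.038) = 0.43 / 0.055 = 7.8182
k* = 7.8182^(1/0.73) ≈ 16.7276

k* ≈ 16.73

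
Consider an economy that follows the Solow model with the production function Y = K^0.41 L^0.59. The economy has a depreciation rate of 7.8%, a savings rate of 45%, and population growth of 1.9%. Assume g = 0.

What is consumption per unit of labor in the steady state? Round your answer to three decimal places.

At the steady state, Δk = 0, so s·k^α = (n + δ)·k.
Dividing both sides by k: k^(1−α) = s / (n + δ).
k^0.59 = 0.45 / (0.019 + 0.078) = 0.45 / 0.097 = 4.6392
k* = 4.6392^(1/0.59) ≈ 13.4761
y* = (k*)^α = 13.4761^0.41 ≈ 2.9048
c* = (1 − s)·y* = (1 − 0.45) × 2.9048 ≈ 1.5976

c* = 1.598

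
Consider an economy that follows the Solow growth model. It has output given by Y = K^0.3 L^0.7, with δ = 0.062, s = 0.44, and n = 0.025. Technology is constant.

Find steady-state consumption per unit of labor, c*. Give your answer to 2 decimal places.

In steady state, investment equals break-even investment: s·k^α = (n + δ)·k.
Dividing both sides by k: k^(1−α) = s / (n + δ).
k^0.7 = 0.44 / (0.025 + 0.062) = 0.44 / 0.087 = 5.0575
k* = 5.0575^(1/0.7) ≈ 10.1303
y* = (k*)^α = 10.1303^0.3 ≈ 2.0030
c* = (1 − s)·y* = (1 − 0.44) × 2.0030 ≈ 1.1217

c* ≈ 1.12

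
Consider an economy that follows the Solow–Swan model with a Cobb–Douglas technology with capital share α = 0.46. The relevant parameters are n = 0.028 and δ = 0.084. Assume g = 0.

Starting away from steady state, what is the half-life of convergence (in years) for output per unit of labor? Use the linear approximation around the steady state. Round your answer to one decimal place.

half-life ≈ 11.5 years

Near the steady state the convergence rate is λ = (1 − α)(n + δ).
λ = (1 − 0.46) × 0.112 = 0.54 × 0.112 = 0.06048
Half-life = ln 2 / λ = 0.6931 / 0.06048 ≈ 11.46 years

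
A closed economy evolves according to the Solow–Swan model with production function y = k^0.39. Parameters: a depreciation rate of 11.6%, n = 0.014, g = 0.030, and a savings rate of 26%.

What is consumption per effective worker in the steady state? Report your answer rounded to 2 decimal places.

c* ≈ 1.01

Steady state requires s·f(k) = (n + g + δ)·k, i.e. s·k^α = (n + g + δ)·k.
Rearranging, k^(1−α) = s / (n + g + δ).
k^0.61 = 0.26 / (0.014 + 0.030 + 0.116) = 0.26 / 0.160 = 1.6250
k* = 1.6250^(1/0.61) ≈ 2.2165
y* = (k*)^α = 2.2165^0.39 ≈ 1.3640
c* = (1 − s)·y* = (1 − 0.26) × 1.3640 ≈ 1.0094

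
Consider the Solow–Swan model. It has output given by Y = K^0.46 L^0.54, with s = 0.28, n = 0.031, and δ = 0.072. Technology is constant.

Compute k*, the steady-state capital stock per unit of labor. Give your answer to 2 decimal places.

At the steady state, Δk = 0, so s·k^α = (n + δ)·k.
Rearranging, k^(1−α) = s / (n + δ).
k^0.54 = 0.28 / (0.031 + 0.072) = 0.28 / 0.103 = 2.7184
k* = 2.7184^(1/0.54) ≈ 6.3721

k* ≈ 6.37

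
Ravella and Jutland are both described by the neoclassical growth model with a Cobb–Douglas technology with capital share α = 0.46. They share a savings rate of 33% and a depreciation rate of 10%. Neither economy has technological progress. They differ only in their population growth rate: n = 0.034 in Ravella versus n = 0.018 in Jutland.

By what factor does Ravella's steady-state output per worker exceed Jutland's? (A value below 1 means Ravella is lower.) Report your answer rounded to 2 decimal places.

Steady-state y* = [s/(n + δ)]^(α/(1−α)), so the ratio is [ (s_R/(n + δ)_R) / (s_J/(n + δ)_J) ]^0.8519.
s_R/(n + δ)_R = 0.33/0.134 = 2.4627; s_J/(n + δ)_J = 0.33/0.118 = 2.7966.
Ratio = (2.4627/2.7966)^0.8519 = 0.8806^0.8519 ≈ 0.8973

y*_R / y*_J ≈ 0.90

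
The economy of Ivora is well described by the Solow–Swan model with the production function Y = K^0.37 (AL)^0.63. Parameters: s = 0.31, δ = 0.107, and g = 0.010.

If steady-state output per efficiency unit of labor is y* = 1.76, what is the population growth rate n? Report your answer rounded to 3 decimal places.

n ≈ 0.001

At the steady state, Δk = 0, so s·k^α = (n + g + δ)·k.
Since y* = [s/(n + g + δ)]^(α/(1−α)), we have s/(n + g + δ) = (y*)^((1−α)/α) = 1.76^1.7027 = 2.6184.
Therefore n + g + δ = s / 2.6184 = 0.31 / 2.6184 = 0.1184, so n = 0.1184 − 0.117 = 0.0014.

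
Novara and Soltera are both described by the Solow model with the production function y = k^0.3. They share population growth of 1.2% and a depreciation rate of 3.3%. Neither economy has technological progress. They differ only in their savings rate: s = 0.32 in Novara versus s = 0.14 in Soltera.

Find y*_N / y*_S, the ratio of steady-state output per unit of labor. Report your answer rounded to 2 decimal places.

Steady-state y* = [s/(n + δ)]^(α/(1−α)), so the ratio is [ (s_N/(n + δ)_N) / (s_S/(n + δ)_S) ]^0.4286.
s_N/(n + δ)_N = 0.32/0.045 = 7.1111; s_S/(n + δ)_S = 0.14/0.045 = 3.1111.
Ratio = (7.1111/3.1111)^0.4286 = 2.2857^0.4286 ≈ 1.4252

ratio ≈ 1.43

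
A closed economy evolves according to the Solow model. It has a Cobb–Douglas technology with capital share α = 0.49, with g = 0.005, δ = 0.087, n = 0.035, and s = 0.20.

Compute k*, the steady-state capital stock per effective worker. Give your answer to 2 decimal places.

k* = 2.44

At the steady state, Δk = 0, so s·k^α = (n + g + δ)·k.
Dividing both sides by k: k^(1−α) = s / (n + g + δ).
k^0.51 = 0.20 / (0.035 + 0.005 + 0.087) = 0.20 / 0.127 = 1.5748
k* = 1.5748^(1/0.51) ≈ 2.4362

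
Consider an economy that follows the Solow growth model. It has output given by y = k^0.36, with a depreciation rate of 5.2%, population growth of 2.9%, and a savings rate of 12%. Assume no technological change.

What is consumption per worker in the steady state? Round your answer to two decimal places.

c* ≈ 1.10

In steady state, investment equals break-even investment: s·k^α = (n + δ)·k.
Dividing both sides by k: k^(1−α) = s / (n + δ).
k^0.64 = 0.12 / (0.029 + 0.052) = 0.12 / 0.081 = 1.4815
k* = 1.4815^(1/0.64) ≈ 1.8481
y* = (k*)^α = 1.8481^0.36 ≈ 1.2474
c* = (1 − s)·y* = (1 − 0.12) × 1.2474 ≈ 1.0977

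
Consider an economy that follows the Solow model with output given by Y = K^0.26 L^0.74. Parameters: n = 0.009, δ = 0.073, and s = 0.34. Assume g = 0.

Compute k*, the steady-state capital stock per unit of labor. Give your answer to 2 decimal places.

At the steady state, Δk = 0, so s·k^α = (n + δ)·k.
Dividing both sides by k: k^(1−α) = s / (n + δ).
k^0.74 = 0.34 / (0.009 + 0.073) = 0.34 / 0.082 = 4.1463
k* = 4.1463^(1/0.74) ≈ 6.8340

k* ≈ 6.83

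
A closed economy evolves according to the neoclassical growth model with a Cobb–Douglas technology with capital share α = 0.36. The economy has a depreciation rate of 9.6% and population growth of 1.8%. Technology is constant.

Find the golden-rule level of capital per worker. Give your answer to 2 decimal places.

The golden rule sets f'(k) = n + δ, i.e. α·k^(α−1) = n + δ.
So k^(1−α) = α / (n + δ) = 0.36 / 0.114 = 3.1579.
k_gold = 3.1579^(1/0.64) ≈ 6.0299

k_gold ≈ 6.03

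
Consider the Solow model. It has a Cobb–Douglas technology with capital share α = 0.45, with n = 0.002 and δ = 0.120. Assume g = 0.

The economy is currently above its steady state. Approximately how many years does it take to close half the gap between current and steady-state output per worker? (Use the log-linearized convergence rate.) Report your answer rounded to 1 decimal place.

Near the steady state the convergence rate is λ = (1 − α)(n + δ).
λ = (1 − 0.45) × 0.122 = 0.55 × 0.122 = 0.0671
Half-life = ln 2 / λ = 0.6931 / 0.0671 ≈ 10.33 years

half-life ≈ 10.3 years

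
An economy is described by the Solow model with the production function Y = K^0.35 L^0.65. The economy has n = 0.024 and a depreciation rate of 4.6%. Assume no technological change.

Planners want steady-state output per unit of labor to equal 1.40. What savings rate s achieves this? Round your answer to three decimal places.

Steady state requires s·f(k) = (n + δ)·k, i.e. s·k^α = (n + δ)·k.
Since y* = [s/(n + δ)]^(α/(1−α)), we have s/(n + δ) = (y*)^((1−α)/α) = 1.40^1.8571 = 1.8680.
Therefore s = 1.8680 × (n + δ) = 1.8680 × 0.070 = 0.1308.

s ≈ 0.131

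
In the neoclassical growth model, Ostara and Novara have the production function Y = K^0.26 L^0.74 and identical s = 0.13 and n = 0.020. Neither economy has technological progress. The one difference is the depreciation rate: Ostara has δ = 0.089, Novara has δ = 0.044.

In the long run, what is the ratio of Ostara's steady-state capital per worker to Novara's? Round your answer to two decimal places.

k*_O / k*_N ≈ 0.49

Steady-state k* = [s/(n + δ)]^(1/(1−α)), so the ratio is [ (s_O/(n + δ)_O) / (s_N/(n + δ)_N) ]^1.3514.
s_O/(n + δ)_O = 0.13/0.109 = 1.1927; s_N/(n + δ)_N = 0.13/0.064 = 2.0313.
Ratio = (1.1927/2.0313)^1.3514 = 0.5872^1.3514 ≈ 0.4870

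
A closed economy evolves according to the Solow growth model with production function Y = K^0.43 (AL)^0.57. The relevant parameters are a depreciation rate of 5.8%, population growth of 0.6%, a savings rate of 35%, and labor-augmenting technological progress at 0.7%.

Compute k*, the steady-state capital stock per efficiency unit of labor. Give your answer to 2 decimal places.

At the steady state, Δk = 0, so s·k^α = (n + g + δ)·k.
Rearranging, k^(1−α) = s / (n + g + δ).
k^0.57 = 0.35 / (0.006 + 0.007 + 0.058) = 0.35 / 0.071 = 4.9296
k* = 4.9296^(1/0.57) ≈ 16.4232

k* ≈ 16.42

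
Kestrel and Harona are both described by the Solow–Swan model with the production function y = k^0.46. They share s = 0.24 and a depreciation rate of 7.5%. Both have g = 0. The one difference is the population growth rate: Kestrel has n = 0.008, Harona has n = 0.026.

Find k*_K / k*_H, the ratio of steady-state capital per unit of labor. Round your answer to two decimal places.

Steady-state k* = [s/(n + δ)]^(1/(1−α)), so the ratio is [ (s_K/(n + δ)_K) / (s_H/(n + δ)_H) ]^1.8519.
s_K/(n + δ)_K = 0.24/0.083 = 2.8916; s_H/(n + δ)_H = 0.24/0.101 = 2.3762.
Ratio = (2.8916/2.3762)^1.8519 = 1.2169^1.8519 ≈ 1.4384

ratio ≈ 1.44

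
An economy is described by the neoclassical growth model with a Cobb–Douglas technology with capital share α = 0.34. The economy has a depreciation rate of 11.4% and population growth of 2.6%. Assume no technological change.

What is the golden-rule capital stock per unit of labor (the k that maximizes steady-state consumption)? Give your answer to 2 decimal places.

k_gold ≈ 3.84

The golden rule sets f'(k) = n + δ, i.e. α·k^(α−1) = n + δ.
So k^(1−α) = α / (n + δ) = 0.34 / 0.140 = 2.4286.
k_gold = 2.4286^(1/0.66) ≈ 3.8359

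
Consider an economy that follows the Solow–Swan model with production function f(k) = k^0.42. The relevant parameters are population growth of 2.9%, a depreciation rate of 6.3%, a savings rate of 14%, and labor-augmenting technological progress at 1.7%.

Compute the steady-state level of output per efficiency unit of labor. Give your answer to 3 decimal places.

y* = 1.199

At the steady state, Δk = 0, so s·k^α = (n + g + δ)·k.
Dividing both sides by k: k^(1−α) = s / (n + g + δ).
k^0.58 = 0.14 / (0.029 + 0.017 + 0.063) = 0.14 / 0.109 = 1.2844
k* = 1.2844^(1/0.58) ≈ 1.5396
y* = (k*)^α = 1.5396^0.42 ≈ 1.1987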